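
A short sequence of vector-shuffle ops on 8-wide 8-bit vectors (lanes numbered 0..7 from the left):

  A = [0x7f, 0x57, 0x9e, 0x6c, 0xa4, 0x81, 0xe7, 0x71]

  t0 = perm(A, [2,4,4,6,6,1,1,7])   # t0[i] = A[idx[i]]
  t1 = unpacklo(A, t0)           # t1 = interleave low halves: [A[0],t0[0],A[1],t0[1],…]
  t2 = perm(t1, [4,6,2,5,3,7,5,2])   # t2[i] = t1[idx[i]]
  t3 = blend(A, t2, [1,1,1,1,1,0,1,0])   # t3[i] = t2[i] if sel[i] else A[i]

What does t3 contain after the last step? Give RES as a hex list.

t0 = [0x9e, 0xa4, 0xa4, 0xe7, 0xe7, 0x57, 0x57, 0x71]
t1 = [0x7f, 0x9e, 0x57, 0xa4, 0x9e, 0xa4, 0x6c, 0xe7]
t2 = [0x9e, 0x6c, 0x57, 0xa4, 0xa4, 0xe7, 0xa4, 0x57]
t3 = [0x9e, 0x6c, 0x57, 0xa4, 0xa4, 0x81, 0xa4, 0x71]

RES = [0x9e, 0x6c, 0x57, 0xa4, 0xa4, 0x81, 0xa4, 0x71]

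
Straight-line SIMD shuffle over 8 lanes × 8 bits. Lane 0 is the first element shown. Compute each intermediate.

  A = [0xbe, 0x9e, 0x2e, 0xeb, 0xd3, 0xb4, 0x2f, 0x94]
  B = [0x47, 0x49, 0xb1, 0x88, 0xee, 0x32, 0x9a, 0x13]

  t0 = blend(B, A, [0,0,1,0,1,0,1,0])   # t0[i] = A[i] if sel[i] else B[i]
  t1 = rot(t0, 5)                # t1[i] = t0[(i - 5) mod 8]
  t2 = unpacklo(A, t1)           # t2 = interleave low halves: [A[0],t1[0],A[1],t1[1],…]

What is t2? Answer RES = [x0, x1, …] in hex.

RES = [0xbe, 0x88, 0x9e, 0xd3, 0x2e, 0x32, 0xeb, 0x2f]

t0 = [0x47, 0x49, 0x2e, 0x88, 0xd3, 0x32, 0x2f, 0x13]
t1 = [0x88, 0xd3, 0x32, 0x2f, 0x13, 0x47, 0x49, 0x2e]
t2 = [0xbe, 0x88, 0x9e, 0xd3, 0x2e, 0x32, 0xeb, 0x2f]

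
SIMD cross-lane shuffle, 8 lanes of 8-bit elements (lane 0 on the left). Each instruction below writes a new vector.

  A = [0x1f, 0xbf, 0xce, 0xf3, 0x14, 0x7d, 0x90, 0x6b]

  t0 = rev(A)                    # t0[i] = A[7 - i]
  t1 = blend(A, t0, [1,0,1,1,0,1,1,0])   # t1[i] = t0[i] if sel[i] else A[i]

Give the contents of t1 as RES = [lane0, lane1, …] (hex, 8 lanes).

t0 = [0x6b, 0x90, 0x7d, 0x14, 0xf3, 0xce, 0xbf, 0x1f]
t1 = [0x6b, 0xbf, 0x7d, 0x14, 0x14, 0xce, 0xbf, 0x6b]

RES = [ 0x6b  0xbf  0x7d  0x14  0x14  0xce  0xbf  0x6b ]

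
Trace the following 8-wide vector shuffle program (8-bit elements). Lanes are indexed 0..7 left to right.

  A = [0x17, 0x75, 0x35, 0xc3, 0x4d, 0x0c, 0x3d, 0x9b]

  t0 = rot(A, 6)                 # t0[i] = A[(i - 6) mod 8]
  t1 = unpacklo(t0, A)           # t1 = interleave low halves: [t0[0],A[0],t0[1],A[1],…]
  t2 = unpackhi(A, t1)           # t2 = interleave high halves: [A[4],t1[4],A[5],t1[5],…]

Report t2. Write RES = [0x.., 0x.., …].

  t0: 35 c3 4d 0c 3d 9b 17 75
  t1: 35 17 c3 75 4d 35 0c c3
  t2: 4d 4d 0c 35 3d 0c 9b c3

RES = [0x4d, 0x4d, 0x0c, 0x35, 0x3d, 0x0c, 0x9b, 0xc3]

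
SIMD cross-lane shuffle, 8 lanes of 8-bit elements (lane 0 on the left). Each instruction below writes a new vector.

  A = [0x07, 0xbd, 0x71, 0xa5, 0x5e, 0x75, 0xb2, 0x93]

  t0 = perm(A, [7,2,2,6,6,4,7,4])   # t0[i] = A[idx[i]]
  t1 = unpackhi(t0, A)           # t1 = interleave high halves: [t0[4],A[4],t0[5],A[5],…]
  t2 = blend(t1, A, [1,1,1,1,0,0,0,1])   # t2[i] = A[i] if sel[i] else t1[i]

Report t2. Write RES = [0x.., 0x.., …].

RES = [ 0x07  0xbd  0x71  0xa5  0x93  0xb2  0x5e  0x93 ]

t0 = [0x93, 0x71, 0x71, 0xb2, 0xb2, 0x5e, 0x93, 0x5e]
t1 = [0xb2, 0x5e, 0x5e, 0x75, 0x93, 0xb2, 0x5e, 0x93]
t2 = [0x07, 0xbd, 0x71, 0xa5, 0x93, 0xb2, 0x5e, 0x93]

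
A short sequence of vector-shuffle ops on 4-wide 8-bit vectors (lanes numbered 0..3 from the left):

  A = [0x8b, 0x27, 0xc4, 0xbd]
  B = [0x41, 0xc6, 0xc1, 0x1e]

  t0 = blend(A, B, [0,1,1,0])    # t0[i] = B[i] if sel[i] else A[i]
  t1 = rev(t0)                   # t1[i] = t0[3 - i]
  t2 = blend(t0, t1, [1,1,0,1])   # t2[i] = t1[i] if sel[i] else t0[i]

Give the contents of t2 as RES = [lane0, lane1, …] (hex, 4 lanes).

RES = [0xbd, 0xc1, 0xc1, 0x8b]

→ t0 |8b|c6|c1|bd|
→ t1 |bd|c1|c6|8b|
→ t2 |bd|c1|c1|8b|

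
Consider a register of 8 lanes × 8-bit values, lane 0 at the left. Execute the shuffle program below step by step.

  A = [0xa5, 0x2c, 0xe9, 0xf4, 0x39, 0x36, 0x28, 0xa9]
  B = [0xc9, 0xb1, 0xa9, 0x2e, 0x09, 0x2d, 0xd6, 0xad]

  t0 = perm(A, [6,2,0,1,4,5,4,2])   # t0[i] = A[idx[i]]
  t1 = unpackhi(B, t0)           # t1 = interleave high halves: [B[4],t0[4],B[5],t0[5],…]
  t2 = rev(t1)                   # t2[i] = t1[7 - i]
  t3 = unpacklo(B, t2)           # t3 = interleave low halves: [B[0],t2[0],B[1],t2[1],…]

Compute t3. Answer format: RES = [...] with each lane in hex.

RES = [ 0xc9  0xe9  0xb1  0xad  0xa9  0x39  0x2e  0xd6 ]

t0 = [0x28, 0xe9, 0xa5, 0x2c, 0x39, 0x36, 0x39, 0xe9]
t1 = [0x09, 0x39, 0x2d, 0x36, 0xd6, 0x39, 0xad, 0xe9]
t2 = [0xe9, 0xad, 0x39, 0xd6, 0x36, 0x2d, 0x39, 0x09]
t3 = [0xc9, 0xe9, 0xb1, 0xad, 0xa9, 0x39, 0x2e, 0xd6]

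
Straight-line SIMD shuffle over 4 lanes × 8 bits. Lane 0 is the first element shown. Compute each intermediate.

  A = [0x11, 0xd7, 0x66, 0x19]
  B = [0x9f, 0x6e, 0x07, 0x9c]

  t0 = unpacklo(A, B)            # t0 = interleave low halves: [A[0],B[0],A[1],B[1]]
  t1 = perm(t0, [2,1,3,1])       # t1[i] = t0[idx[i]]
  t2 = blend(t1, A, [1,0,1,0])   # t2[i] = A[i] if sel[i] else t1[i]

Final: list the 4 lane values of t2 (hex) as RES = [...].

RES = [0x11, 0x9f, 0x66, 0x9f]

  t0: 11 9f d7 6e
  t1: d7 9f 6e 9f
  t2: 11 9f 66 9f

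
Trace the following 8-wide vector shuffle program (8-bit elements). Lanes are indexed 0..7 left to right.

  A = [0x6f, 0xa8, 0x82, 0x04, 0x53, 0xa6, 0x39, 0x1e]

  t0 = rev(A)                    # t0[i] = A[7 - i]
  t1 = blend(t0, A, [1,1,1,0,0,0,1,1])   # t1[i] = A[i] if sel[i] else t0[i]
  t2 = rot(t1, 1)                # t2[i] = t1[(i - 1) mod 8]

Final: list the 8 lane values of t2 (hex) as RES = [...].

  t0: 1e 39 a6 53 04 82 a8 6f
  t1: 6f a8 82 53 04 82 39 1e
  t2: 1e 6f a8 82 53 04 82 39

RES = [ 0x1e  0x6f  0xa8  0x82  0x53  0x04  0x82  0x39 ]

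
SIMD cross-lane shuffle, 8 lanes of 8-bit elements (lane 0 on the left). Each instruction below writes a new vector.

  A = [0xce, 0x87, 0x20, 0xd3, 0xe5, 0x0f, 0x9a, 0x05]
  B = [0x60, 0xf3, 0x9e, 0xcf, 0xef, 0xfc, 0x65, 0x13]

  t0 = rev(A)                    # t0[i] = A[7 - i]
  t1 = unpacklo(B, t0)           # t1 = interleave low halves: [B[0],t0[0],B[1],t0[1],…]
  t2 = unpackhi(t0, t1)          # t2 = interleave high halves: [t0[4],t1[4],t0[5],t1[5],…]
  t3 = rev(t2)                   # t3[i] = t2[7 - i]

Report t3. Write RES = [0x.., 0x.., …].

→ t0 |05|9a|0f|e5|d3|20|87|ce|
→ t1 |60|05|f3|9a|9e|0f|cf|e5|
→ t2 |d3|9e|20|0f|87|cf|ce|e5|
→ t3 |e5|ce|cf|87|0f|20|9e|d3|

RES = [ 0xe5  0xce  0xcf  0x87  0x0f  0x20  0x9e  0xd3 ]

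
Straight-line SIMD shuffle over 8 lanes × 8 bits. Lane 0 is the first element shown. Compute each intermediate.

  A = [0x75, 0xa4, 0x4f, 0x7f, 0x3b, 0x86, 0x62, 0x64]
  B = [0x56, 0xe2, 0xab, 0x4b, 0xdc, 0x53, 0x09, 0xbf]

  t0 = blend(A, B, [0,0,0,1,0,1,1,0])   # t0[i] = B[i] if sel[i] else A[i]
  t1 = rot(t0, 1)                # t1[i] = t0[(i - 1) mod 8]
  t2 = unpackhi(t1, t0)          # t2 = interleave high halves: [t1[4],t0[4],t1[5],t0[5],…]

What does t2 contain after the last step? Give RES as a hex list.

RES = [ 0x4b  0x3b  0x3b  0x53  0x53  0x09  0x09  0x64 ]

→ t0 |75|a4|4f|4b|3b|53|09|64|
→ t1 |64|75|a4|4f|4b|3b|53|09|
→ t2 |4b|3b|3b|53|53|09|09|64|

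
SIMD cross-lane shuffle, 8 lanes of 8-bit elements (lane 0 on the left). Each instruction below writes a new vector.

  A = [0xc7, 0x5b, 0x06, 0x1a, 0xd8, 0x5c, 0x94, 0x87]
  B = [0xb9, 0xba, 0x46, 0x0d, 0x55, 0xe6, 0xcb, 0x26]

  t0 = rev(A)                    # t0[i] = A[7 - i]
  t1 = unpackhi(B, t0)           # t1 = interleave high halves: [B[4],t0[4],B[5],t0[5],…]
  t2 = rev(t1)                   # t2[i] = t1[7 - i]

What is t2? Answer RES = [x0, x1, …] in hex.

→ t0 |87|94|5c|d8|1a|06|5b|c7|
→ t1 |55|1a|e6|06|cb|5b|26|c7|
→ t2 |c7|26|5b|cb|06|e6|1a|55|

RES = [0xc7, 0x26, 0x5b, 0xcb, 0x06, 0xe6, 0x1a, 0x55]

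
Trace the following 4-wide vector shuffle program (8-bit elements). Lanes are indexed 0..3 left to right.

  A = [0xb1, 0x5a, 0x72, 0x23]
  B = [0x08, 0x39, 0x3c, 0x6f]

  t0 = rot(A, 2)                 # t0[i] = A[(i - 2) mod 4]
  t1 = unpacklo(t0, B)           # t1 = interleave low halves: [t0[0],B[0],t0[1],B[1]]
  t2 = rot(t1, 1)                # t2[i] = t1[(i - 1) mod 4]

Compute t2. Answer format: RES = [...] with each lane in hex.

RES = [0x39, 0x72, 0x08, 0x23]

→ t0 |72|23|b1|5a|
→ t1 |72|08|23|39|
→ t2 |39|72|08|23|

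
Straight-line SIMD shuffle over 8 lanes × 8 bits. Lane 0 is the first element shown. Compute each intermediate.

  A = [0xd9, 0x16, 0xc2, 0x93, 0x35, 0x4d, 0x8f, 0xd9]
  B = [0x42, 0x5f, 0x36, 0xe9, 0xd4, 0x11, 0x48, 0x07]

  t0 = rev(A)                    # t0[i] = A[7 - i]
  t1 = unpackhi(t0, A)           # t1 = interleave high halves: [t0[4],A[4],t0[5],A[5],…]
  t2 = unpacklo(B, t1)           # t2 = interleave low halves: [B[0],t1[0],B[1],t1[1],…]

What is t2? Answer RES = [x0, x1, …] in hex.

→ t0 |d9|8f|4d|35|93|c2|16|d9|
→ t1 |93|35|c2|4d|16|8f|d9|d9|
→ t2 |42|93|5f|35|36|c2|e9|4d|

RES = [ 0x42  0x93  0x5f  0x35  0x36  0xc2  0xe9  0x4d ]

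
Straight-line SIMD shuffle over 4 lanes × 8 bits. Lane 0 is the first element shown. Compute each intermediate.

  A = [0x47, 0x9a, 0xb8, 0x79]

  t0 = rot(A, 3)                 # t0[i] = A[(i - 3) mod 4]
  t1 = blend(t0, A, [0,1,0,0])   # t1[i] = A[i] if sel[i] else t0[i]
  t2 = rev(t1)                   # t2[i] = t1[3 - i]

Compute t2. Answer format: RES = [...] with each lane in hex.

→ t0 |9a|b8|79|47|
→ t1 |9a|9a|79|47|
→ t2 |47|79|9a|9a|

RES = [0x47, 0x79, 0x9a, 0x9a]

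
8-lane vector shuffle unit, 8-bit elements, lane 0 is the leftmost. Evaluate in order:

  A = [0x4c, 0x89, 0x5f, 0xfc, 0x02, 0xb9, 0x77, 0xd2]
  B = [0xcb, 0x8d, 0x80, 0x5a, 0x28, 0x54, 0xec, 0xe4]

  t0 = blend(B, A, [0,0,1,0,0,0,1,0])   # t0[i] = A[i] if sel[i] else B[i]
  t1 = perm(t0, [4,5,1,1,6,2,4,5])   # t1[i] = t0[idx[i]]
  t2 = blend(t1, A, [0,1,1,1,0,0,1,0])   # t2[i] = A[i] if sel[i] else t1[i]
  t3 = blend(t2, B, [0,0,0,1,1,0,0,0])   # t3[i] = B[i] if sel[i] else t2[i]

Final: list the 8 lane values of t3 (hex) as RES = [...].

t0 = [0xcb, 0x8d, 0x5f, 0x5a, 0x28, 0x54, 0x77, 0xe4]
t1 = [0x28, 0x54, 0x8d, 0x8d, 0x77, 0x5f, 0x28, 0x54]
t2 = [0x28, 0x89, 0x5f, 0xfc, 0x77, 0x5f, 0x77, 0x54]
t3 = [0x28, 0x89, 0x5f, 0x5a, 0x28, 0x5f, 0x77, 0x54]

RES = [ 0x28  0x89  0x5f  0x5a  0x28  0x5f  0x77  0x54 ]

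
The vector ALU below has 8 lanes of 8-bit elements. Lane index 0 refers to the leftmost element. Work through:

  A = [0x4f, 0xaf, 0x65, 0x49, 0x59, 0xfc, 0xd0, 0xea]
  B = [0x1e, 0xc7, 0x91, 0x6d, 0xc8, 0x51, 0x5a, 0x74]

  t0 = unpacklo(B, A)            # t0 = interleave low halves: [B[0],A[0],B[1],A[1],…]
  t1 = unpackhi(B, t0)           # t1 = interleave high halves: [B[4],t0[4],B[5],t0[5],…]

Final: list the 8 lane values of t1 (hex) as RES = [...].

RES = [ 0xc8  0x91  0x51  0x65  0x5a  0x6d  0x74  0x49 ]

t0 = [0x1e, 0x4f, 0xc7, 0xaf, 0x91, 0x65, 0x6d, 0x49]
t1 = [0xc8, 0x91, 0x51, 0x65, 0x5a, 0x6d, 0x74, 0x49]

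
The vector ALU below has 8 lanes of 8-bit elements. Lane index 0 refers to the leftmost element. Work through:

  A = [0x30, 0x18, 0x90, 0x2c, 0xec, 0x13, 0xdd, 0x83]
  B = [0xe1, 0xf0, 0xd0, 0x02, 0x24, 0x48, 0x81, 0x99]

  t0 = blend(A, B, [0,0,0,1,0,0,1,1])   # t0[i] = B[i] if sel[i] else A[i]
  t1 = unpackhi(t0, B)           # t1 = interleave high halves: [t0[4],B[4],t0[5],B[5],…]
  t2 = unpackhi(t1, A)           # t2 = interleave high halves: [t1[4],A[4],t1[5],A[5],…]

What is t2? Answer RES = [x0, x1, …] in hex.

→ t0 |30|18|90|02|ec|13|81|99|
→ t1 |ec|24|13|48|81|81|99|99|
→ t2 |81|ec|81|13|99|dd|99|83|

RES = [ 0x81  0xec  0x81  0x13  0x99  0xdd  0x99  0x83 ]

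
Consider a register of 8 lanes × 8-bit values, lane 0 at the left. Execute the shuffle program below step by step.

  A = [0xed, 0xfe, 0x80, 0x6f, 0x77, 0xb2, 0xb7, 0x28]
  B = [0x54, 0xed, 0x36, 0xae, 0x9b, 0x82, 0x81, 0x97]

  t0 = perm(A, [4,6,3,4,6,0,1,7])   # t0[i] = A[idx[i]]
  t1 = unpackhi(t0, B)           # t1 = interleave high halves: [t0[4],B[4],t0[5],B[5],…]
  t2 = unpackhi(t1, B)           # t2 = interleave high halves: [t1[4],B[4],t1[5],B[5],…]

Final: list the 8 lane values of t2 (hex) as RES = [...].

→ t0 |77|b7|6f|77|b7|ed|fe|28|
→ t1 |b7|9b|ed|82|fe|81|28|97|
→ t2 |fe|9b|81|82|28|81|97|97|

RES = [ 0xfe  0x9b  0x81  0x82  0x28  0x81  0x97  0x97 ]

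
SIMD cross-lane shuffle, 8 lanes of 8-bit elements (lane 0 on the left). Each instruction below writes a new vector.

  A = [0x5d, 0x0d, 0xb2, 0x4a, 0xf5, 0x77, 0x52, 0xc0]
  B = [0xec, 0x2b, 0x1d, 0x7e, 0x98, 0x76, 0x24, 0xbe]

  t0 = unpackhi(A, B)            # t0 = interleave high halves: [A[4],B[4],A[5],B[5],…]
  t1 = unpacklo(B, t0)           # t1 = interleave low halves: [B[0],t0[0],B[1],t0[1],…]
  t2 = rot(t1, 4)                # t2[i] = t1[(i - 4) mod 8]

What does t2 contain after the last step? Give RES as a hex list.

→ t0 |f5|98|77|76|52|24|c0|be|
→ t1 |ec|f5|2b|98|1d|77|7e|76|
→ t2 |1d|77|7e|76|ec|f5|2b|98|

RES = [ 0x1d  0x77  0x7e  0x76  0xec  0xf5  0x2b  0x98 ]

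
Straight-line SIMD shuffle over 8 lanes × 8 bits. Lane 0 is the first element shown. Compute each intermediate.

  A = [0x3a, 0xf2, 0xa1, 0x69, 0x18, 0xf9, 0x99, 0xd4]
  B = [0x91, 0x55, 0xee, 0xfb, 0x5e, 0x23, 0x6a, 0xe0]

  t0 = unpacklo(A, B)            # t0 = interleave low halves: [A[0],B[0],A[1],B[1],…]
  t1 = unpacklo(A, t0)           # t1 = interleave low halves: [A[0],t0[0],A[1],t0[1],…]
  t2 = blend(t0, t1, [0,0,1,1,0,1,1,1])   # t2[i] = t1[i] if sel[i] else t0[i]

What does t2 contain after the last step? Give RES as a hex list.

RES = [ 0x3a  0x91  0xf2  0x91  0xa1  0xf2  0x69  0x55 ]

t0 = [0x3a, 0x91, 0xf2, 0x55, 0xa1, 0xee, 0x69, 0xfb]
t1 = [0x3a, 0x3a, 0xf2, 0x91, 0xa1, 0xf2, 0x69, 0x55]
t2 = [0x3a, 0x91, 0xf2, 0x91, 0xa1, 0xf2, 0x69, 0x55]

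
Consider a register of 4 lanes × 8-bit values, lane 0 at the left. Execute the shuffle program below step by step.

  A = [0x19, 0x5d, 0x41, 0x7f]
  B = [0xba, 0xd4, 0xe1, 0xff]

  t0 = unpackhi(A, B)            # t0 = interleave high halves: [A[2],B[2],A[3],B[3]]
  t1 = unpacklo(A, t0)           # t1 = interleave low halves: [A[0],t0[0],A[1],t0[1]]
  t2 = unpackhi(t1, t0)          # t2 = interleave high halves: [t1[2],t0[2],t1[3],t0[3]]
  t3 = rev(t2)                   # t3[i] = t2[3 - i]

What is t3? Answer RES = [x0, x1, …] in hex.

t0 = [0x41, 0xe1, 0x7f, 0xff]
t1 = [0x19, 0x41, 0x5d, 0xe1]
t2 = [0x5d, 0x7f, 0xe1, 0xff]
t3 = [0xff, 0xe1, 0x7f, 0x5d]

RES = [ 0xff  0xe1  0x7f  0x5d ]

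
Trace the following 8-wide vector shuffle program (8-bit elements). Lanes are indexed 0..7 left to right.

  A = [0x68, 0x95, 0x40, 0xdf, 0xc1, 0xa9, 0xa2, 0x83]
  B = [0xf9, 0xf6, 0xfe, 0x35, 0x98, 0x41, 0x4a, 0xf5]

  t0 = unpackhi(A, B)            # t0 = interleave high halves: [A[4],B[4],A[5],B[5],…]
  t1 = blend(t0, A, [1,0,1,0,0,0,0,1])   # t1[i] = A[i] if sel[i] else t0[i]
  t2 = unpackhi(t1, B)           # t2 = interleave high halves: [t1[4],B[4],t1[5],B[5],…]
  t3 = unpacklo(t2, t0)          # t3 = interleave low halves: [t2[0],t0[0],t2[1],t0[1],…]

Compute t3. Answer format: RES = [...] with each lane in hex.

RES = [ 0xa2  0xc1  0x98  0x98  0x4a  0xa9  0x41  0x41 ]

→ t0 |c1|98|a9|41|a2|4a|83|f5|
→ t1 |68|98|40|41|a2|4a|83|83|
→ t2 |a2|98|4a|41|83|4a|83|f5|
→ t3 |a2|c1|98|98|4a|a9|41|41|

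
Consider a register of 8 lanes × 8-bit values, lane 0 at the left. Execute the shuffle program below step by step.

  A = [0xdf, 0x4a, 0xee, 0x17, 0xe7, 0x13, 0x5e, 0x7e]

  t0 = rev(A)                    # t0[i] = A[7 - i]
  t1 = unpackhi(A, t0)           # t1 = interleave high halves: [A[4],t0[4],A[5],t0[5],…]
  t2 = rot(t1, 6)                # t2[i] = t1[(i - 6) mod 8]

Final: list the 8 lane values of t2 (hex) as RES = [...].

  t0: 7e 5e 13 e7 17 ee 4a df
  t1: e7 17 13 ee 5e 4a 7e df
  t2: 13 ee 5e 4a 7e df e7 17

RES = [ 0x13  0xee  0x5e  0x4a  0x7e  0xdf  0xe7  0x17 ]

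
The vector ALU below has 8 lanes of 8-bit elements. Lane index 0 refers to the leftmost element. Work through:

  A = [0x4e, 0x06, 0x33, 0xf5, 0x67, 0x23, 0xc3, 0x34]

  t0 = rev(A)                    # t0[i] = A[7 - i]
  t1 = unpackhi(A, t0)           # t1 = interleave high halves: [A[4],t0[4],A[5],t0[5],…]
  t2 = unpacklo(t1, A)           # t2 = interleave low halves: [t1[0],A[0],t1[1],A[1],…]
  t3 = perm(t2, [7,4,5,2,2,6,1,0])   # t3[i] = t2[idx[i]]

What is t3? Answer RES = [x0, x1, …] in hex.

RES = [ 0xf5  0x23  0x33  0xf5  0xf5  0x33  0x4e  0x67 ]

t0 = [0x34, 0xc3, 0x23, 0x67, 0xf5, 0x33, 0x06, 0x4e]
t1 = [0x67, 0xf5, 0x23, 0x33, 0xc3, 0x06, 0x34, 0x4e]
t2 = [0x67, 0x4e, 0xf5, 0x06, 0x23, 0x33, 0x33, 0xf5]
t3 = [0xf5, 0x23, 0x33, 0xf5, 0xf5, 0x33, 0x4e, 0x67]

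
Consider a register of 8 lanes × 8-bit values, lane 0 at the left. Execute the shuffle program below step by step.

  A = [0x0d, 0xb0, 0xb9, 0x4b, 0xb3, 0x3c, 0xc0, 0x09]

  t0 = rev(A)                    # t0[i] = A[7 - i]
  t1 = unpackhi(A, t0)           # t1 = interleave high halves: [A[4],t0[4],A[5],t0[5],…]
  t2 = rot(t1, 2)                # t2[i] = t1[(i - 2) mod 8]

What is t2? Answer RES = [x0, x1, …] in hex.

RES = [0x09, 0x0d, 0xb3, 0x4b, 0x3c, 0xb9, 0xc0, 0xb0]

t0 = [0x09, 0xc0, 0x3c, 0xb3, 0x4b, 0xb9, 0xb0, 0x0d]
t1 = [0xb3, 0x4b, 0x3c, 0xb9, 0xc0, 0xb0, 0x09, 0x0d]
t2 = [0x09, 0x0d, 0xb3, 0x4b, 0x3c, 0xb9, 0xc0, 0xb0]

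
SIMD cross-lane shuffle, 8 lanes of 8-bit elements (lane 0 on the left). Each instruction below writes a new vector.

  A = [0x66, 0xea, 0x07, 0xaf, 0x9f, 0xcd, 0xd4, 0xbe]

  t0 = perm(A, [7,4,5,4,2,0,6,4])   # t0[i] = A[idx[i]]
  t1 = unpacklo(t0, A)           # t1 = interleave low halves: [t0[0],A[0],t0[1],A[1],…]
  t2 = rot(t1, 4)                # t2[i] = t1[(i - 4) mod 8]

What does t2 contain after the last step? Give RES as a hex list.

→ t0 |be|9f|cd|9f|07|66|d4|9f|
→ t1 |be|66|9f|ea|cd|07|9f|af|
→ t2 |cd|07|9f|af|be|66|9f|ea|

RES = [0xcd, 0x07, 0x9f, 0xaf, 0xbe, 0x66, 0x9f, 0xea]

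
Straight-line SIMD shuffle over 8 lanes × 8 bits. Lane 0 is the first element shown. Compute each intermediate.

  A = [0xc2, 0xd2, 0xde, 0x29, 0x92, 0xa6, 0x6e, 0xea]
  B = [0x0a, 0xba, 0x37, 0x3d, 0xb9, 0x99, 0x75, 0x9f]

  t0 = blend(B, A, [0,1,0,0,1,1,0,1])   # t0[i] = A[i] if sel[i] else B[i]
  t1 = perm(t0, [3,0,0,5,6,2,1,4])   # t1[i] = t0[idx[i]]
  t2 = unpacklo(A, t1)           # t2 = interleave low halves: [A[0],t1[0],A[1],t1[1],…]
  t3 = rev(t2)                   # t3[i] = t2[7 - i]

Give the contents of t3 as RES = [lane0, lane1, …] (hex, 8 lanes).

→ t0 |0a|d2|37|3d|92|a6|75|ea|
→ t1 |3d|0a|0a|a6|75|37|d2|92|
→ t2 |c2|3d|d2|0a|de|0a|29|a6|
→ t3 |a6|29|0a|de|0a|d2|3d|c2|

RES = [0xa6, 0x29, 0x0a, 0xde, 0x0a, 0xd2, 0x3d, 0xc2]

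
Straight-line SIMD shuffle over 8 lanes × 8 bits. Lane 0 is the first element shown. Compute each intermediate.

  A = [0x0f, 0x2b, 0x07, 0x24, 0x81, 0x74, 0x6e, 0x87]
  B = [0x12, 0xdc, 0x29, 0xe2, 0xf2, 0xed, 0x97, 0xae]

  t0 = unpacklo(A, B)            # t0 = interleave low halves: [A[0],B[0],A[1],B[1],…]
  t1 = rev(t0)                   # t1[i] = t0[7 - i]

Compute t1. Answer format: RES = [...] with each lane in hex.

RES = [ 0xe2  0x24  0x29  0x07  0xdc  0x2b  0x12  0x0f ]

t0 = [0x0f, 0x12, 0x2b, 0xdc, 0x07, 0x29, 0x24, 0xe2]
t1 = [0xe2, 0x24, 0x29, 0x07, 0xdc, 0x2b, 0x12, 0x0f]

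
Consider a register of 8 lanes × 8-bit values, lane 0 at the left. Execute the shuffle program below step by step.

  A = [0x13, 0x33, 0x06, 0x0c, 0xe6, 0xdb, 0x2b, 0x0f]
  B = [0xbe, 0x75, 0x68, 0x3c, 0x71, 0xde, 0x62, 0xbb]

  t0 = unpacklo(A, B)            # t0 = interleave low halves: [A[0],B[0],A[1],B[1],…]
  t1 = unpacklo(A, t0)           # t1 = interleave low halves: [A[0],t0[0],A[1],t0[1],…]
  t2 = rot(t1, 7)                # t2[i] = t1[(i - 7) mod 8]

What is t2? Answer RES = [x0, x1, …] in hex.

RES = [0x13, 0x33, 0xbe, 0x06, 0x33, 0x0c, 0x75, 0x13]

→ t0 |13|be|33|75|06|68|0c|3c|
→ t1 |13|13|33|be|06|33|0c|75|
→ t2 |13|33|be|06|33|0c|75|13|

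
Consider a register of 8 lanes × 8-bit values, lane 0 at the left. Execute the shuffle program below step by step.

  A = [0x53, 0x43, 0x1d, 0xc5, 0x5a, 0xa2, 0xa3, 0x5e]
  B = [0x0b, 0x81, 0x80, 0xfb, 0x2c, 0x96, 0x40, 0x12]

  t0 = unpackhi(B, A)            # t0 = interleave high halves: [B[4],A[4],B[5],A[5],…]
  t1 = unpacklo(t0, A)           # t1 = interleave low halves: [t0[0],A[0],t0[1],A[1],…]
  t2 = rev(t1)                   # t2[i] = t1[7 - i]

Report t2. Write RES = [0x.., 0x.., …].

→ t0 |2c|5a|96|a2|40|a3|12|5e|
→ t1 |2c|53|5a|43|96|1d|a2|c5|
→ t2 |c5|a2|1d|96|43|5a|53|2c|

RES = [ 0xc5  0xa2  0x1d  0x96  0x43  0x5a  0x53  0x2c ]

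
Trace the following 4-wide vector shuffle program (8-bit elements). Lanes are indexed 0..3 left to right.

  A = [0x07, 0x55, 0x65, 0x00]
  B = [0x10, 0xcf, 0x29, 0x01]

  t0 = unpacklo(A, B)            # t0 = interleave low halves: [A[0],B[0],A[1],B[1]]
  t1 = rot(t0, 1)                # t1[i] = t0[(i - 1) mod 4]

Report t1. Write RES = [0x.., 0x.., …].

RES = [0xcf, 0x07, 0x10, 0x55]

  t0: 07 10 55 cf
  t1: cf 07 10 55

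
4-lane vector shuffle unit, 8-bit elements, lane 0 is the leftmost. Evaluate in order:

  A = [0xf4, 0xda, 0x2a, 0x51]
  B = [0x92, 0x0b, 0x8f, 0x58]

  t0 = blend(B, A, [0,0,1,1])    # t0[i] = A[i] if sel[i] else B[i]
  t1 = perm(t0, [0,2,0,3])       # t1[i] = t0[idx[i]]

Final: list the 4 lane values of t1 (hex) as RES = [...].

→ t0 |92|0b|2a|51|
→ t1 |92|2a|92|51|

RES = [ 0x92  0x2a  0x92  0x51 ]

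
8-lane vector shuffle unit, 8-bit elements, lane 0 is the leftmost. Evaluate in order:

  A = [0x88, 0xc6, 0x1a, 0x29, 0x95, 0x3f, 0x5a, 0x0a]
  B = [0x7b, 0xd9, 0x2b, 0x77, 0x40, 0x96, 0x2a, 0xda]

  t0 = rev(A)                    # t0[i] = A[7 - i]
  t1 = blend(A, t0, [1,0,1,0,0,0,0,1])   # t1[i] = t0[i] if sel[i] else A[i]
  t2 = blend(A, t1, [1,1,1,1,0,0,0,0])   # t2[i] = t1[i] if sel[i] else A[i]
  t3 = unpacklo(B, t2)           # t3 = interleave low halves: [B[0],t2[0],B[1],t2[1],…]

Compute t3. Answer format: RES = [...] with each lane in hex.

RES = [0x7b, 0x0a, 0xd9, 0xc6, 0x2b, 0x3f, 0x77, 0x29]

  t0: 0a 5a 3f 95 29 1a c6 88
  t1: 0a c6 3f 29 95 3f 5a 88
  t2: 0a c6 3f 29 95 3f 5a 0a
  t3: 7b 0a d9 c6 2b 3f 77 29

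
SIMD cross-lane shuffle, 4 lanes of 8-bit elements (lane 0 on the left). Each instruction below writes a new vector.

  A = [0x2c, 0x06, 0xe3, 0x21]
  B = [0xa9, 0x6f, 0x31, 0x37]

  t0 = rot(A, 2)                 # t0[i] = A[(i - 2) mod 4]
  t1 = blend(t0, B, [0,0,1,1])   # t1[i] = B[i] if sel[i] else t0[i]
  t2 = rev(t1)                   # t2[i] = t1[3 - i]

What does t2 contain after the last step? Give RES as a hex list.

  t0: e3 21 2c 06
  t1: e3 21 31 37
  t2: 37 31 21 e3

RES = [ 0x37  0x31  0x21  0xe3 ]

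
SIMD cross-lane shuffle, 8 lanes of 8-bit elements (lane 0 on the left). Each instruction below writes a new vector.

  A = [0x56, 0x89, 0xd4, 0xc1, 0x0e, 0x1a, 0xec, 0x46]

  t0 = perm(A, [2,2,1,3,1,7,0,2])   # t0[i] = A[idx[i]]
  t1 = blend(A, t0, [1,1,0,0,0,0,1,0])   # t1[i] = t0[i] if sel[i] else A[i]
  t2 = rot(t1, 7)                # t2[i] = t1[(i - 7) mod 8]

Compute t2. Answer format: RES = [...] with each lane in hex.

t0 = [0xd4, 0xd4, 0x89, 0xc1, 0x89, 0x46, 0x56, 0xd4]
t1 = [0xd4, 0xd4, 0xd4, 0xc1, 0x0e, 0x1a, 0x56, 0x46]
t2 = [0xd4, 0xd4, 0xc1, 0x0e, 0x1a, 0x56, 0x46, 0xd4]

RES = [0xd4, 0xd4, 0xc1, 0x0e, 0x1a, 0x56, 0x46, 0xd4]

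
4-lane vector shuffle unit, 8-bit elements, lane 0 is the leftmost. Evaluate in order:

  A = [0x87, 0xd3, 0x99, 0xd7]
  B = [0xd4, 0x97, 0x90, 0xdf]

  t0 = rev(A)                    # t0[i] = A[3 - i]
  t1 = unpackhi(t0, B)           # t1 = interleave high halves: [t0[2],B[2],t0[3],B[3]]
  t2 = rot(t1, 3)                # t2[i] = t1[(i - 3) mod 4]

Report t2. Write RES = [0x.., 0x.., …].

t0 = [0xd7, 0x99, 0xd3, 0x87]
t1 = [0xd3, 0x90, 0x87, 0xdf]
t2 = [0x90, 0x87, 0xdf, 0xd3]

RES = [0x90, 0x87, 0xdf, 0xd3]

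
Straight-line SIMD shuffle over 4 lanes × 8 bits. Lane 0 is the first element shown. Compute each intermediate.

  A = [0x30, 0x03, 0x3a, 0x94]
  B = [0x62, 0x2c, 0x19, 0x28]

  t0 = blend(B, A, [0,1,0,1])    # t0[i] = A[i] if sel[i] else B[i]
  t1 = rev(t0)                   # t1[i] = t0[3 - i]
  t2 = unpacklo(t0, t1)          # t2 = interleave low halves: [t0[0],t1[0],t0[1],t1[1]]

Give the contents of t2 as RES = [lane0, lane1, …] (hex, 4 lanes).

RES = [ 0x62  0x94  0x03  0x19 ]

t0 = [0x62, 0x03, 0x19, 0x94]
t1 = [0x94, 0x19, 0x03, 0x62]
t2 = [0x62, 0x94, 0x03, 0x19]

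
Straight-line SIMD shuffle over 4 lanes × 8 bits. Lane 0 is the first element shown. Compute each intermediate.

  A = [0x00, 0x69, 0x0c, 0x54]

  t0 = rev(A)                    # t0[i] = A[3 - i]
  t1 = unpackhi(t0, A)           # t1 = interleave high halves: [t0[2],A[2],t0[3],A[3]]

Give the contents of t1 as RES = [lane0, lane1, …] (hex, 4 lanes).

→ t0 |54|0c|69|00|
→ t1 |69|0c|00|54|

RES = [ 0x69  0x0c  0x00  0x54 ]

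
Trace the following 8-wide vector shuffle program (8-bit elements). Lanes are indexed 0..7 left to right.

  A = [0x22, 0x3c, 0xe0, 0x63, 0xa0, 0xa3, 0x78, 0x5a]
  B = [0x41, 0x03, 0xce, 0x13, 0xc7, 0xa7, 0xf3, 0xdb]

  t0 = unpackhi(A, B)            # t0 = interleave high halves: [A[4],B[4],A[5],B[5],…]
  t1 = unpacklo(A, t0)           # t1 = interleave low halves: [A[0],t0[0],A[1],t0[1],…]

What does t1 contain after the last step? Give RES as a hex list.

RES = [ 0x22  0xa0  0x3c  0xc7  0xe0  0xa3  0x63  0xa7 ]

t0 = [0xa0, 0xc7, 0xa3, 0xa7, 0x78, 0xf3, 0x5a, 0xdb]
t1 = [0x22, 0xa0, 0x3c, 0xc7, 0xe0, 0xa3, 0x63, 0xa7]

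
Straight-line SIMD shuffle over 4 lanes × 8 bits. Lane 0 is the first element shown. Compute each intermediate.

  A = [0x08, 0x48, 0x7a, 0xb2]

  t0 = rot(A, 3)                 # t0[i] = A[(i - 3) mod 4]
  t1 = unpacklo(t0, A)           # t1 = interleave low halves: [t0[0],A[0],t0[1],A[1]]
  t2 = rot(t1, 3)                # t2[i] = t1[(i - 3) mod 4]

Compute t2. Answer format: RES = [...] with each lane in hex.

RES = [ 0x08  0x7a  0x48  0x48 ]

→ t0 |48|7a|b2|08|
→ t1 |48|08|7a|48|
→ t2 |08|7a|48|48|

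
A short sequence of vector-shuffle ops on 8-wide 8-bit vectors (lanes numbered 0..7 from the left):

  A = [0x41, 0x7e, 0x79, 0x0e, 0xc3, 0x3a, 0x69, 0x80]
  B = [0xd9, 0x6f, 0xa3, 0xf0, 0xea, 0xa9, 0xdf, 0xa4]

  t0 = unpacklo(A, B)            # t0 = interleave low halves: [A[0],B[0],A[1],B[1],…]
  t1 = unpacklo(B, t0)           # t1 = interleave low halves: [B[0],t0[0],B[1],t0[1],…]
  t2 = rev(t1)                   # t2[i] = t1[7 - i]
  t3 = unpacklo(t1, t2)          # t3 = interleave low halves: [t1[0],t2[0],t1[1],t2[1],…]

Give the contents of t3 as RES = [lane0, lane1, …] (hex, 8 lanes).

RES = [0xd9, 0x6f, 0x41, 0xf0, 0x6f, 0x7e, 0xd9, 0xa3]

t0 = [0x41, 0xd9, 0x7e, 0x6f, 0x79, 0xa3, 0x0e, 0xf0]
t1 = [0xd9, 0x41, 0x6f, 0xd9, 0xa3, 0x7e, 0xf0, 0x6f]
t2 = [0x6f, 0xf0, 0x7e, 0xa3, 0xd9, 0x6f, 0x41, 0xd9]
t3 = [0xd9, 0x6f, 0x41, 0xf0, 0x6f, 0x7e, 0xd9, 0xa3]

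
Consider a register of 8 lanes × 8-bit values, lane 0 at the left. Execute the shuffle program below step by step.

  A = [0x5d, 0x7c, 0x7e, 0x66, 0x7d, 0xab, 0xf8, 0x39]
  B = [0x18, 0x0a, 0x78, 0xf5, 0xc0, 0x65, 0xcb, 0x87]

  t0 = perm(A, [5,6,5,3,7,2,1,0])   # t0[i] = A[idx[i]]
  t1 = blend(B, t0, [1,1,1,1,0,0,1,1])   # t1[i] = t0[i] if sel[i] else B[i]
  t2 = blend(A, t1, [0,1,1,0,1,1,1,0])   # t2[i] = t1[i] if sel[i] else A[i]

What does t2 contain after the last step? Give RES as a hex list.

  t0: ab f8 ab 66 39 7e 7c 5d
  t1: ab f8 ab 66 c0 65 7c 5d
  t2: 5d f8 ab 66 c0 65 7c 39

RES = [0x5d, 0xf8, 0xab, 0x66, 0xc0, 0x65, 0x7c, 0x39]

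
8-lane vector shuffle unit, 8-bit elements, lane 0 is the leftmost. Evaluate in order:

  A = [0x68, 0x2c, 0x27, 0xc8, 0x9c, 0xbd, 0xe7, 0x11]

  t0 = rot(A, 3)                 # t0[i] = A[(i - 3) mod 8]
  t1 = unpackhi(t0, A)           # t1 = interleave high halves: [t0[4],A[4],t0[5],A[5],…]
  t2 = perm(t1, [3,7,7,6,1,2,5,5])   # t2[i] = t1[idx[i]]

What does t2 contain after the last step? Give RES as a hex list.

  t0: bd e7 11 68 2c 27 c8 9c
  t1: 2c 9c 27 bd c8 e7 9c 11
  t2: bd 11 11 9c 9c 27 e7 e7

RES = [0xbd, 0x11, 0x11, 0x9c, 0x9c, 0x27, 0xe7, 0xe7]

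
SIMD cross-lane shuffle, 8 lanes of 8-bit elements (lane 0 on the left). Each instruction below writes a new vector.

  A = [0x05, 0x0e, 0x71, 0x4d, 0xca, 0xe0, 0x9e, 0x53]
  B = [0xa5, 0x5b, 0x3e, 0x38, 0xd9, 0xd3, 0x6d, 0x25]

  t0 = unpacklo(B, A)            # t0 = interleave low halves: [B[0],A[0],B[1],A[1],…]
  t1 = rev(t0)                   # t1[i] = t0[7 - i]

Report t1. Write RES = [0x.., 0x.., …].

t0 = [0xa5, 0x05, 0x5b, 0x0e, 0x3e, 0x71, 0x38, 0x4d]
t1 = [0x4d, 0x38, 0x71, 0x3e, 0x0e, 0x5b, 0x05, 0xa5]

RES = [ 0x4d  0x38  0x71  0x3e  0x0e  0x5b  0x05  0xa5 ]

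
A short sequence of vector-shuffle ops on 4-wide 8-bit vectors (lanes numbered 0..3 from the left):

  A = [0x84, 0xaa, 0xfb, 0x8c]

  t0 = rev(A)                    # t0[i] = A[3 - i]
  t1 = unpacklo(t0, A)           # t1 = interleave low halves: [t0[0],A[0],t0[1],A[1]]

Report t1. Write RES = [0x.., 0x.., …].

RES = [ 0x8c  0x84  0xfb  0xaa ]

  t0: 8c fb aa 84
  t1: 8c 84 fb aa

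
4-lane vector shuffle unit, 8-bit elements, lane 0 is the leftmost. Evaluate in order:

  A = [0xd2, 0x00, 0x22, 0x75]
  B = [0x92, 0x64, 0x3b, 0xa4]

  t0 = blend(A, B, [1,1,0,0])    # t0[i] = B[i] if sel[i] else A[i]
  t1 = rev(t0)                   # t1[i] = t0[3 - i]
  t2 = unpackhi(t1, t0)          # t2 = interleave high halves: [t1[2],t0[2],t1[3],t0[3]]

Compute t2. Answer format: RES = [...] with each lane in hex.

RES = [0x64, 0x22, 0x92, 0x75]

  t0: 92 64 22 75
  t1: 75 22 64 92
  t2: 64 22 92 75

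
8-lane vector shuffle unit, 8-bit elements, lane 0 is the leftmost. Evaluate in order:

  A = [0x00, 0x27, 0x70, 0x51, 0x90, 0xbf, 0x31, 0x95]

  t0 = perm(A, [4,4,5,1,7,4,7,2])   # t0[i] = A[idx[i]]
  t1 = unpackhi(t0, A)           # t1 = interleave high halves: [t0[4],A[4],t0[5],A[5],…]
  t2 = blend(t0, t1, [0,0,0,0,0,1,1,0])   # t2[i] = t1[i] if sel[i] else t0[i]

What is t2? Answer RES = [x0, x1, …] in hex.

→ t0 |90|90|bf|27|95|90|95|70|
→ t1 |95|90|90|bf|95|31|70|95|
→ t2 |90|90|bf|27|95|31|70|70|

RES = [0x90, 0x90, 0xbf, 0x27, 0x95, 0x31, 0x70, 0x70]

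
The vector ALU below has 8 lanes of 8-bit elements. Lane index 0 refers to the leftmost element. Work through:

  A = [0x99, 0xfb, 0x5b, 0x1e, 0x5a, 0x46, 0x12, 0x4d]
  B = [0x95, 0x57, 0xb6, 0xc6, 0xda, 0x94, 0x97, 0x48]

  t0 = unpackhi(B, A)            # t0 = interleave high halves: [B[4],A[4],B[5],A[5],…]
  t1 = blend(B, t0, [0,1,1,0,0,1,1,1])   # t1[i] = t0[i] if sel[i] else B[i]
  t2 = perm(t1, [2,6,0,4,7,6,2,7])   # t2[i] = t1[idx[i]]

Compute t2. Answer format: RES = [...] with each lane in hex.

→ t0 |da|5a|94|46|97|12|48|4d|
→ t1 |95|5a|94|c6|da|12|48|4d|
→ t2 |94|48|95|da|4d|48|94|4d|

RES = [0x94, 0x48, 0x95, 0xda, 0x4d, 0x48, 0x94, 0x4d]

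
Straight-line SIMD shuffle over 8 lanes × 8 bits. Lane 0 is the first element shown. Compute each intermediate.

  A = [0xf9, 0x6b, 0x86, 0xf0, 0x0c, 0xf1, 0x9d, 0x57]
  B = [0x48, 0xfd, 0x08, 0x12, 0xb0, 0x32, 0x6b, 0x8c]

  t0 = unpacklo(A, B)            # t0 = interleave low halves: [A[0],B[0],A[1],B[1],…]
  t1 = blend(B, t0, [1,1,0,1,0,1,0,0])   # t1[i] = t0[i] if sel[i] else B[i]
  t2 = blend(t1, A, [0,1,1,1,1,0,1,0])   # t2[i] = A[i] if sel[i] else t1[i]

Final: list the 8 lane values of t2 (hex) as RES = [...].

→ t0 |f9|48|6b|fd|86|08|f0|12|
→ t1 |f9|48|08|fd|b0|08|6b|8c|
→ t2 |f9|6b|86|f0|0c|08|9d|8c|

RES = [0xf9, 0x6b, 0x86, 0xf0, 0x0c, 0x08, 0x9d, 0x8c]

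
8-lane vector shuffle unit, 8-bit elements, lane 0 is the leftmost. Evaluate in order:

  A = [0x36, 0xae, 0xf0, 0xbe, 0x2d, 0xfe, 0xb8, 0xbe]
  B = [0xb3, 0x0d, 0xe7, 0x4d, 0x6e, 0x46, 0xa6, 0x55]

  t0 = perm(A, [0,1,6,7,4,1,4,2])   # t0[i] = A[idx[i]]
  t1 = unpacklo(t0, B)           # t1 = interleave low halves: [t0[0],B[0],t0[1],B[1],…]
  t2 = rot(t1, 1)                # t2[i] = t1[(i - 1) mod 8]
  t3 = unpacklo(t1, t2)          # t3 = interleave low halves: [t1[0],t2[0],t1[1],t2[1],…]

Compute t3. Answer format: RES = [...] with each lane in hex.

→ t0 |36|ae|b8|be|2d|ae|2d|f0|
→ t1 |36|b3|ae|0d|b8|e7|be|4d|
→ t2 |4d|36|b3|ae|0d|b8|e7|be|
→ t3 |36|4d|b3|36|ae|b3|0d|ae|

RES = [0x36, 0x4d, 0xb3, 0x36, 0xae, 0xb3, 0x0d, 0xae]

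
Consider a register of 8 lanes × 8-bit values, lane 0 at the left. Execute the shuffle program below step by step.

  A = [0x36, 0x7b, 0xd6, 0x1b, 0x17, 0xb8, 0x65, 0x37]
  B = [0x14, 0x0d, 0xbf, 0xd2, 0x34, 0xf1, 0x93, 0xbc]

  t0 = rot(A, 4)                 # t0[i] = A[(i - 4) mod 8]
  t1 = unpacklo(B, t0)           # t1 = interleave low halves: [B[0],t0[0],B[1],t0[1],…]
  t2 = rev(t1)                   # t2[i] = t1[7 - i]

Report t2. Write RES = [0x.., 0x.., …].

  t0: 17 b8 65 37 36 7b d6 1b
  t1: 14 17 0d b8 bf 65 d2 37
  t2: 37 d2 65 bf b8 0d 17 14

RES = [ 0x37  0xd2  0x65  0xbf  0xb8  0x0d  0x17  0x14 ]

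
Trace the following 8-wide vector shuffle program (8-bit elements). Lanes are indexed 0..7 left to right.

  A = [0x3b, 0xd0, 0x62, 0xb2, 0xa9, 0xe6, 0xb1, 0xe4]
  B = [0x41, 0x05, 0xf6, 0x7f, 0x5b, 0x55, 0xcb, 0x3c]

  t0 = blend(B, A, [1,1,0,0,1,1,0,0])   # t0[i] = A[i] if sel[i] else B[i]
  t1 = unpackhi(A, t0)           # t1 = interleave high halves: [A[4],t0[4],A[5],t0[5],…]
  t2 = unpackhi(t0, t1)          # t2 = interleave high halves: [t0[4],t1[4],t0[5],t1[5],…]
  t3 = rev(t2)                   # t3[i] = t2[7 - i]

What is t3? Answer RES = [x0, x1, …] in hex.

t0 = [0x3b, 0xd0, 0xf6, 0x7f, 0xa9, 0xe6, 0xcb, 0x3c]
t1 = [0xa9, 0xa9, 0xe6, 0xe6, 0xb1, 0xcb, 0xe4, 0x3c]
t2 = [0xa9, 0xb1, 0xe6, 0xcb, 0xcb, 0xe4, 0x3c, 0x3c]
t3 = [0x3c, 0x3c, 0xe4, 0xcb, 0xcb, 0xe6, 0xb1, 0xa9]

RES = [0x3c, 0x3c, 0xe4, 0xcb, 0xcb, 0xe6, 0xb1, 0xa9]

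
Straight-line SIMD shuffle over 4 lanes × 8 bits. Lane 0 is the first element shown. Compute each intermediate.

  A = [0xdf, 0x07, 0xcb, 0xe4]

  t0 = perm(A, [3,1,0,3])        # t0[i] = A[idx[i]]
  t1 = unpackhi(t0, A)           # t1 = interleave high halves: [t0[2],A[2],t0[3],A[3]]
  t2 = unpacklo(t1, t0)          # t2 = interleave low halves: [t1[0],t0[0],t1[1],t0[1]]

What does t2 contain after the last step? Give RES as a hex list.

RES = [ 0xdf  0xe4  0xcb  0x07 ]

  t0: e4 07 df e4
  t1: df cb e4 e4
  t2: df e4 cb 07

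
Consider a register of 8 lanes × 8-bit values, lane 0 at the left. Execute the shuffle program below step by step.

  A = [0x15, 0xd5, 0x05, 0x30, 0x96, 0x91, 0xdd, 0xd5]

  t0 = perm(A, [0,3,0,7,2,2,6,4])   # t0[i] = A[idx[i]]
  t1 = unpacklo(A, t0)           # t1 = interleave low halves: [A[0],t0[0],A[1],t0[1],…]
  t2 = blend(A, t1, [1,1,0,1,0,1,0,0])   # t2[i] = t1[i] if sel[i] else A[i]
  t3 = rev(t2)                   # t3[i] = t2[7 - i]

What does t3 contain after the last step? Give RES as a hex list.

RES = [ 0xd5  0xdd  0x15  0x96  0x30  0x05  0x15  0x15 ]

  t0: 15 30 15 d5 05 05 dd 96
  t1: 15 15 d5 30 05 15 30 d5
  t2: 15 15 05 30 96 15 dd d5
  t3: d5 dd 15 96 30 05 15 15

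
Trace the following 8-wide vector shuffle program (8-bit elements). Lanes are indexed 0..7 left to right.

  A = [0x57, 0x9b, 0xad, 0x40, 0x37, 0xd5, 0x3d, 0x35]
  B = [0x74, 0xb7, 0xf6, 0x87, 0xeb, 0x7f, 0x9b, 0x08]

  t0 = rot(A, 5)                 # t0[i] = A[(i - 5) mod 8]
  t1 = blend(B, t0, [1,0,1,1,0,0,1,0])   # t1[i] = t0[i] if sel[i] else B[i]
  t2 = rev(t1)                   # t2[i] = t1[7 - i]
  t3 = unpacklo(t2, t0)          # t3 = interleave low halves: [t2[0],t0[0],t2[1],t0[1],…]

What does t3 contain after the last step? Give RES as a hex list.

RES = [ 0x08  0x40  0x9b  0x37  0x7f  0xd5  0xeb  0x3d ]

t0 = [0x40, 0x37, 0xd5, 0x3d, 0x35, 0x57, 0x9b, 0xad]
t1 = [0x40, 0xb7, 0xd5, 0x3d, 0xeb, 0x7f, 0x9b, 0x08]
t2 = [0x08, 0x9b, 0x7f, 0xeb, 0x3d, 0xd5, 0xb7, 0x40]
t3 = [0x08, 0x40, 0x9b, 0x37, 0x7f, 0xd5, 0xeb, 0x3d]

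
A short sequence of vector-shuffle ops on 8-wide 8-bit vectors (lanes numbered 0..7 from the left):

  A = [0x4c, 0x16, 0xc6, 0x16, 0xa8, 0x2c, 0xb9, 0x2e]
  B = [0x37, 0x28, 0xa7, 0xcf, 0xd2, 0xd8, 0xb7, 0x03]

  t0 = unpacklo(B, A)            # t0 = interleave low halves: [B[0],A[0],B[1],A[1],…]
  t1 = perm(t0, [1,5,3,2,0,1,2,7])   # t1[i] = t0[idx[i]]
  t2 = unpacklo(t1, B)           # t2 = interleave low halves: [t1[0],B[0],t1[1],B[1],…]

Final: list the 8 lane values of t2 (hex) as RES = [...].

RES = [0x4c, 0x37, 0xc6, 0x28, 0x16, 0xa7, 0x28, 0xcf]

  t0: 37 4c 28 16 a7 c6 cf 16
  t1: 4c c6 16 28 37 4c 28 16
  t2: 4c 37 c6 28 16 a7 28 cf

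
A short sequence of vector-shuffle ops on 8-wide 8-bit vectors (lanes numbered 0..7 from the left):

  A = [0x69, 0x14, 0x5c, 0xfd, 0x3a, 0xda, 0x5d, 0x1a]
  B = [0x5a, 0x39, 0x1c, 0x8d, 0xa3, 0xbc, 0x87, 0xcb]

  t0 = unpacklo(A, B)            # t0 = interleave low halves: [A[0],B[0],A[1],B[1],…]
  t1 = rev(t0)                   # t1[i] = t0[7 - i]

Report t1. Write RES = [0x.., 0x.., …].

→ t0 |69|5a|14|39|5c|1c|fd|8d|
→ t1 |8d|fd|1c|5c|39|14|5a|69|

RES = [0x8d, 0xfd, 0x1c, 0x5c, 0x39, 0x14, 0x5a, 0x69]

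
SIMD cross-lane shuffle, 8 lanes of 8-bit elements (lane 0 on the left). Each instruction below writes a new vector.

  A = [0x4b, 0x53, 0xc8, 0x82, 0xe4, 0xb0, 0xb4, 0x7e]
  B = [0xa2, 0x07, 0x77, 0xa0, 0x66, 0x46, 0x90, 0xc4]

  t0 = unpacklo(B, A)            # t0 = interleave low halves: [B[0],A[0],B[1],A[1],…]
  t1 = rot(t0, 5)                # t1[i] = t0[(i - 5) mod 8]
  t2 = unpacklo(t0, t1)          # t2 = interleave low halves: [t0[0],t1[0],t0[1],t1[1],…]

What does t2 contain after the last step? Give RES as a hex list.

RES = [ 0xa2  0x53  0x4b  0x77  0x07  0xc8  0x53  0xa0 ]

t0 = [0xa2, 0x4b, 0x07, 0x53, 0x77, 0xc8, 0xa0, 0x82]
t1 = [0x53, 0x77, 0xc8, 0xa0, 0x82, 0xa2, 0x4b, 0x07]
t2 = [0xa2, 0x53, 0x4b, 0x77, 0x07, 0xc8, 0x53, 0xa0]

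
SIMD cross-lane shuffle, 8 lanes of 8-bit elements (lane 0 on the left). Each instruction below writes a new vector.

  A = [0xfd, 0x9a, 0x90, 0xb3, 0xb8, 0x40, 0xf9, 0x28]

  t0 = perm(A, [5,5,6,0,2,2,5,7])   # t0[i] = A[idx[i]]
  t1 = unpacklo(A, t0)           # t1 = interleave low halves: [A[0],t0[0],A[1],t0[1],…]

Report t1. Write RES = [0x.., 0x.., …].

RES = [ 0xfd  0x40  0x9a  0x40  0x90  0xf9  0xb3  0xfd ]

  t0: 40 40 f9 fd 90 90 40 28
  t1: fd 40 9a 40 90 f9 b3 fd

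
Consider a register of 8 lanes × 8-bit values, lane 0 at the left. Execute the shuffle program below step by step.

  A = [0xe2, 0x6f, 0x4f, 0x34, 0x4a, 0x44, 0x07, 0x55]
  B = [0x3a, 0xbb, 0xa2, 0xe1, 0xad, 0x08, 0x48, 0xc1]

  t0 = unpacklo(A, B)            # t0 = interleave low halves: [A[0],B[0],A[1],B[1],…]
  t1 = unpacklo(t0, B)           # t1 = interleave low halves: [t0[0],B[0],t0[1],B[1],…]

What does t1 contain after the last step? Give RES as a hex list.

  t0: e2 3a 6f bb 4f a2 34 e1
  t1: e2 3a 3a bb 6f a2 bb e1

RES = [ 0xe2  0x3a  0x3a  0xbb  0x6f  0xa2  0xbb  0xe1 ]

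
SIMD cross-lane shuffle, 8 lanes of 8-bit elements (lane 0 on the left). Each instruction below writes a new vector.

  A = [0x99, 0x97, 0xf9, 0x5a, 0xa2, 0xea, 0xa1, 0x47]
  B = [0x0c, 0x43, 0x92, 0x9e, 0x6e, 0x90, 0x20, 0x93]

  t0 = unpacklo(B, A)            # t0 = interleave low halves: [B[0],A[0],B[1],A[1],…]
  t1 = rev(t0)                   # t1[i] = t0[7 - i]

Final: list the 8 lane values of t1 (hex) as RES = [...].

→ t0 |0c|99|43|97|92|f9|9e|5a|
→ t1 |5a|9e|f9|92|97|43|99|0c|

RES = [ 0x5a  0x9e  0xf9  0x92  0x97  0x43  0x99  0x0c ]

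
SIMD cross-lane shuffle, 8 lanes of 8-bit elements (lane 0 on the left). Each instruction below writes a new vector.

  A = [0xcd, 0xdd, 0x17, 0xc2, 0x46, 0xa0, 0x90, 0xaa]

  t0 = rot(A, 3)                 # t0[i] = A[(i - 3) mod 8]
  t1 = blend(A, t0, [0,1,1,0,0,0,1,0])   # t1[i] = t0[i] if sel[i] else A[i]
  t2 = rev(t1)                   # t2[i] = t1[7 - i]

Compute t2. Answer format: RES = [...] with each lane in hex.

→ t0 |a0|90|aa|cd|dd|17|c2|46|
→ t1 |cd|90|aa|c2|46|a0|c2|aa|
→ t2 |aa|c2|a0|46|c2|aa|90|cd|

RES = [ 0xaa  0xc2  0xa0  0x46  0xc2  0xaa  0x90  0xcd ]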